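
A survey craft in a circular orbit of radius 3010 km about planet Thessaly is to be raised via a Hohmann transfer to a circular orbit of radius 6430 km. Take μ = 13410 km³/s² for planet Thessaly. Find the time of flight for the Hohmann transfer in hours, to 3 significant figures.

Transfer-ellipse semi-major axis a_t = (r₁ + r₂)/2 = (3010 + 6430)/2 = 4720 km.
Half the transfer-orbit period gives t = π√(a_t³/μ) = 8797 s.
Converting: 8797 s ÷ 3600 s/hour = 2.44 hours.

t = 2.44 hours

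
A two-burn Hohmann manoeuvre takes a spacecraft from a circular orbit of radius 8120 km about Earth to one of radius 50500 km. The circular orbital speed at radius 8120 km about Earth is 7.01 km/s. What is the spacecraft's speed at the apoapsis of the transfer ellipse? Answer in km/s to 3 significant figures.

v = 1.48 km/s

From the circular-orbit relation v² = μ/r at r = 8120 km: μ = v²r = (7.01)² × 8120 = 3.99018×10^5 km³/s².
Semi-major axis of the transfer orbit: a_t = (8120 + 50500)/2 = 29310 km.
The apoapsis of the transfer ellipse is at r = 50500 km.
Vis-viva: v = √[μ(2/r − 1/a_t)] = √[3.99018×10^5 × (2/50500 − 1/29310)] = 1.480 km/s.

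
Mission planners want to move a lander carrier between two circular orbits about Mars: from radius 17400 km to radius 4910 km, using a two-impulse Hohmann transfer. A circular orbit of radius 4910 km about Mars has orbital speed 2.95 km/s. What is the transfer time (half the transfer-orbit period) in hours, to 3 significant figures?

From the circular-orbit relation v² = μ/r at r = 4910 km: μ = v²r = (2.95)² × 4910 = 42729.3 km³/s².
The Hohmann ellipse has a_t = (r₁ + r₂)/2 = 11155 km.
By Kepler's third law the transfer-orbit period is T = 2π√(a_t³/μ), so t = T/2 = 17906 s.
Converting: 17906 s ÷ 3600 s/hour = 4.97 hours.

t = 4.97 hours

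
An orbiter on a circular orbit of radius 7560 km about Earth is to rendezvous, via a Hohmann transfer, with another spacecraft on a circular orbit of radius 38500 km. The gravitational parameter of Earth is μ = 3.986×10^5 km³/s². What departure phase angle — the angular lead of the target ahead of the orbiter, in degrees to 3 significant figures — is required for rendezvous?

φ = 96.7°

Semi-major axis of the transfer orbit: a_t = (7560 + 38500)/2 = 23030 km.
The half-period of the transfer ellipse is t = π√(a_t³/μ) = 17391 s.
The target's mean motion on its circular orbit is ω₂ = √(μ/r₂³) = 8.3575×10^-5 rad/s.
Angle swept by the target during transfer: ω₂·t = 1.45345 rad = 83.28°.
The orbiter traverses 180° on the transfer ellipse, so the target must lead by 180° − 83.28° = 96.7°.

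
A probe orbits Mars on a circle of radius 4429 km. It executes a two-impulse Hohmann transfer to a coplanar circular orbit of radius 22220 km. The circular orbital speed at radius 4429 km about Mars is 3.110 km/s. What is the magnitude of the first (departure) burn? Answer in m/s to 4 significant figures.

Δv₁ = 906.1 m/s

From the circular-orbit relation v² = μ/r at r = 4429 km: μ = v²r = (3.110)² × 4429 = 42837.7 km³/s².
Semi-major axis of the transfer orbit: a_t = (4429 + 22220)/2 = 13324.5 km.
On the circular orbit at r = 4429 km, v_c = √(μ/r) = 3.1100 km/s.
Transfer-orbit speed at the same r (vis-viva, a = a_t): v_t = √[μ(2/r − 1/a_t)] = 4.0161 km/s.
Δv₁ = |v_t − v_c| = |4.0161 − 3.1100| = 0.9061 km/s.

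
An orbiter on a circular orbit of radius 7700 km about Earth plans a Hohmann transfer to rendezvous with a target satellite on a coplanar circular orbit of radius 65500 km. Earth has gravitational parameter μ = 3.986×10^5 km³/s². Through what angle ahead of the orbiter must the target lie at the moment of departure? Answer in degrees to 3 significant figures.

φ = 105°

Transfer-ellipse semi-major axis a_t = (r₁ + r₂)/2 = (7700 + 65500)/2 = 36600 km.
The half-period of the transfer ellipse is t = π√(a_t³/μ) = 34842.0 s.
The target's mean motion on its circular orbit is ω₂ = √(μ/r₂³) = 3.76623×10^-5 rad/s.
Angle swept by the target during transfer: ω₂·t = 1.31223 rad = 75.19°.
Arrival is 180° from departure on the ellipse, so φ = 180° − 75.19° = 105°.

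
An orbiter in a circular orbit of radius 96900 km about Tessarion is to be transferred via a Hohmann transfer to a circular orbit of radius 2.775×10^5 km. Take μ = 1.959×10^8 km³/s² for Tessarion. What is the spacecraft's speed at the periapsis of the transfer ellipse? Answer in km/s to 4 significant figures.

v = 54.74 km/s

The Hohmann ellipse has a_t = (r₁ + r₂)/2 = 1.872×10^5 km.
At periapsis, r = 96900 km.
From the vis-viva equation, v = √[μ(2/r − 1/a_t)] = 54.74 km/s.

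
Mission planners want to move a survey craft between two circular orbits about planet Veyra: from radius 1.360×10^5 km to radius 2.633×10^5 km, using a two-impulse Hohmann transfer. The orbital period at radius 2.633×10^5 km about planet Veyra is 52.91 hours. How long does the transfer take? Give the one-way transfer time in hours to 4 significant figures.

t = 17.47 hours

From Kepler's third law T² = 4π²r³/μ at r = 2.633×10^5 km, T = 52.91 hours = 52.91 × 3600 s = 1.90476×10^5 s: μ = 4π²r³/T² = 1.98624×10^7 km³/s².
Transfer-ellipse semi-major axis a_t = (r₁ + r₂)/2 = (1.360×10^5 + 2.633×10^5)/2 = 1.9965×10^5 km.
By Kepler's third law the transfer-orbit period is T = 2π√(a_t³/μ), so t = T/2 = 62880 s.
Converting: 62880 s ÷ 3600 s/hour = 17.47 hours.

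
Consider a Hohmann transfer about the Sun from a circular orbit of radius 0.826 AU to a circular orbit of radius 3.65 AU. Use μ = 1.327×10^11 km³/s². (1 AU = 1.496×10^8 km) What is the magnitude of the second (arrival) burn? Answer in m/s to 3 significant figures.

In km: r₁ = 0.826 × 1.496×10^8 = 1.235696×10^8 km; r₂ = 3.65 × 1.496×10^8 = 5.4604×10^8 km.
The Hohmann ellipse has a_t = (r₁ + r₂)/2 = 3.348048×10^8 km.
On the circular orbit at r = 5.4604×10^8 km, v_c = √(μ/r) = 15.589 km/s.
Transfer-orbit speed at the same r (vis-viva, a = a_t): v_t = √[μ(2/r − 1/a_t)] = 9.4707 km/s.
Δv₂ = |v_t − v_c| = |9.4707 − 15.589| = 6.118 km/s.

Δv₂ = 6120 m/s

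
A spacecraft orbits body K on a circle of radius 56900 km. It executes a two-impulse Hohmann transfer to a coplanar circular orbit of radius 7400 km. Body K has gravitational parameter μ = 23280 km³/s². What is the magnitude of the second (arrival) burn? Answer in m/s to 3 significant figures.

Δv₂ = 586 m/s

Semi-major axis of the transfer orbit: a_t = (56900 + 7400)/2 = 32150 km.
On the circular orbit at r = 7400 km, v_c = √(μ/r) = 1.7737 km/s.
Vis-viva on the transfer ellipse at r = 7400 km gives v_t = √[μ(2/r − 1/a_t)] = 2.3596 km/s.
Δv₂ = |v_t − v_c| = |2.3596 − 1.7737| = 0.5859 km/s.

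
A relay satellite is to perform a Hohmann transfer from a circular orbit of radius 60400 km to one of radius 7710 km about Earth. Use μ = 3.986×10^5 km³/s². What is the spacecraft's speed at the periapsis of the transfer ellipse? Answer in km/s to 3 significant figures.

v = 9.58 km/s

Transfer-ellipse semi-major axis a_t = (r₁ + r₂)/2 = (60400 + 7710)/2 = 34055 km.
The periapsis of the transfer ellipse is at r = 7710 km.
From the vis-viva equation, v = √[μ(2/r − 1/a_t)] = 9.576 km/s.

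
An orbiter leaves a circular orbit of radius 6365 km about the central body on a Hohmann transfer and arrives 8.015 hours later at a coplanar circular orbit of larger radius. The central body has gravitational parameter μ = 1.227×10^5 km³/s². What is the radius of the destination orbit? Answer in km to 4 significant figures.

Transfer time t = 8.015 hours = 28854 s, and t = π√(a_t³/μ).
So a_t = (μ t²/π²)^(1/3) = (1.227×10^5 × (28854)² / π²)^(1/3) = 21793 km.
Since a_t = (r₁ + r₂)/2, r₂ = 2a_t − r₁ = 2×21793 − 6365 = 37221 km.

r₂ = 37220 km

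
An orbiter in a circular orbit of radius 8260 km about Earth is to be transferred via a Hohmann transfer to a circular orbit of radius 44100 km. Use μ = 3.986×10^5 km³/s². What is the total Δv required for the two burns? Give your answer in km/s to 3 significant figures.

Transfer-ellipse semi-major axis a_t = (r₁ + r₂)/2 = (8260 + 44100)/2 = 26180 km.
Circular speed at r₁: v₁ = √(μ/r₁) = √(3.986×10^5/8260) = 6.947 km/s.
Transfer-orbit speed at r₁ (v² = μ(2/r − 1/a)): v_p = √[μ(2/r₁ − 1/a_t)] = 9.016 km/s.
First burn Δv₁ = |v_p − v₁| = 2.069 km/s.
Circular speed at r₂: v₂ = √(μ/r₂) = 3.0064 km/s.
Transfer-orbit speed at r₂: v_a = √[μ(2/r₂ − 1/a_t)] = 1.6887 km/s.
Second burn Δv₂ = |v₂ − v_a| = 1.318 km/s.
Δv = Δv₁ + Δv₂ = 2.069 + 1.318 = 3.387 km/s.

Δv = 3.39 km/s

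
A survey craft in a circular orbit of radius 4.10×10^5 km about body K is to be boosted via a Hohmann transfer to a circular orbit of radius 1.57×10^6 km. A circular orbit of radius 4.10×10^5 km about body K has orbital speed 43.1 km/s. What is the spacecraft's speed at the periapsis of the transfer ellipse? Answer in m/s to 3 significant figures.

From the circular-orbit relation v² = μ/r at r = 4.10×10^5 km: μ = v²r = (43.1)² × 4.10×10^5 = 7.61620×10^8 km³/s².
Transfer-ellipse semi-major axis a_t = (r₁ + r₂)/2 = (4.100×10^5 + 1.570×10^6)/2 = 9.900×10^5 km.
At periapsis, r = 4.100×10^5 km.
Applying v² = μ(2/r − 1/a_t): v = 54.28 km/s.

v = 54300 m/s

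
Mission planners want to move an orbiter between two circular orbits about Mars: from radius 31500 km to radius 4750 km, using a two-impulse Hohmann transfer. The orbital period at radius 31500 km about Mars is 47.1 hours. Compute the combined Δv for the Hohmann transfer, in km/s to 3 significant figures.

Δv = 1.53 km/s

From Kepler's third law T² = 4π²r³/μ at r = 31500 km, T = 47.1 hours = 47.1 × 3600 s = 1.6956×10^5 s: μ = 4π²r³/T² = 42918.5 km³/s².
Semi-major axis of the transfer orbit: a_t = (31500 + 4750)/2 = 18125 km.
Circular speed at r₁: v₁ = √(μ/r₁) = √(42918.5/31500) = 1.16726 km/s.
Transfer-orbit speed at r₁ (v² = μ(2/r − 1/a)): v_a = √[μ(2/r₁ − 1/a_t)] = 0.597551 km/s.
First burn Δv₁ = |v_a − v₁| = 0.56971 km/s.
Circular speed at r₂: v₂ = √(μ/r₂) = 3.0059 km/s.
Transfer-orbit speed at r₂: v_p = √[μ(2/r₂ − 1/a_t)] = 3.9627 km/s.
Second burn Δv₂ = |v₂ − v_p| = 0.95680 km/s.
Δv = Δv₁ + Δv₂ = 0.56971 + 0.95680 = 1.527 km/s.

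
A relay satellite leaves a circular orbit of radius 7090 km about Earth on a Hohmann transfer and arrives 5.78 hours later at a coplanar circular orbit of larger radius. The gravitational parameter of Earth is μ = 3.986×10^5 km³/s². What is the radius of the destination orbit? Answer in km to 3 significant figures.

r₂ = 44800 km

Transfer time t = 5.78 hours = 20808 s, and t = π√(a_t³/μ).
So a_t = (μ t²/π²)^(1/3) = (3.986×10^5 × (20808)² / π²)^(1/3) = 25956 km.
Since a_t = (r₁ + r₂)/2, r₂ = 2a_t − r₁ = 2×25956 − 7090 = 44822 km.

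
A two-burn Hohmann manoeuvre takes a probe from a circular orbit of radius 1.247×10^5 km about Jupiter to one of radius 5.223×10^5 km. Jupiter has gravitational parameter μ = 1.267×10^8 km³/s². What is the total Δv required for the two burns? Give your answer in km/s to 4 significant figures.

Δv = 14.53 km/s

The Hohmann ellipse has a_t = (r₁ + r₂)/2 = 3.235×10^5 km.
At r₁ the circular-orbit speed is v₁ = √(μ/r₁) = 31.875 km/s.
On the transfer ellipse at r₁, v² = μ(2/r − 1/a) gives v_p = √[μ(2/r₁ − 1/a_t)] = 40.502 km/s.
First burn Δv₁ = |v_p − v₁| = 8.627 km/s.
Circular speed at r₂: v₂ = √(μ/r₂) = 15.575 km/s.
Transfer-orbit speed at r₂: v_a = √[μ(2/r₂ − 1/a_t)] = 9.6700 km/s.
Second burn Δv₂ = |v₂ − v_a| = 5.905 km/s.
Δv = Δv₁ + Δv₂ = 8.627 + 5.905 = 14.53 km/s.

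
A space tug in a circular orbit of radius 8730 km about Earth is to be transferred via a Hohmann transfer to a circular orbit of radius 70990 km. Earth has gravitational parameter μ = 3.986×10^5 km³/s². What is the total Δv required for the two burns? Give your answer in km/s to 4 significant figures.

Δv = 3.521 km/s

The Hohmann ellipse has a_t = (r₁ + r₂)/2 = 39860 km.
Circular speed at r₁: v₁ = √(μ/r₁) = √(3.986×10^5/8730) = 6.75712 km/s.
On the transfer ellipse at r₁, vis-viva gives v_p = √[μ(2/r₁ − 1/a_t)] = 9.01761 km/s.
First burn Δv₁ = |v_p − v₁| = 2.260 km/s.
At r₂, v₂ = √(μ/r₂) = 2.370 km/s.
Transfer-orbit speed at r₂: v_a = √[μ(2/r₂ − 1/a_t)] = 1.109 km/s.
Second burn Δv₂ = |v₂ − v_a| = 1.261 km/s.
Δv = Δv₁ + Δv₂ = 2.260 + 1.261 = 3.521 km/s.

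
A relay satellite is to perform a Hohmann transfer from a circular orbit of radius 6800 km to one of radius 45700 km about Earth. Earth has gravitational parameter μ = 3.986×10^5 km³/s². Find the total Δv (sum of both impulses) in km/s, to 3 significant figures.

Δv = 3.90 km/s

Transfer-ellipse semi-major axis a_t = (r₁ + r₂)/2 = (6800 + 45700)/2 = 26250 km.
At r₁ the circular-orbit speed is v₁ = √(μ/r₁) = 7.6562 km/s.
Transfer-orbit speed at r₁ (vis-viva): v_p = √[μ(2/r₁ − 1/a_t)] = 10.102 km/s.
First burn Δv₁ = |v_p − v₁| = 2.446 km/s.
At r₂, v₂ = √(μ/r₂) = 2.953 km/s.
Transfer-orbit speed at r₂: v_a = √[μ(2/r₂ − 1/a_t)] = 1.503 km/s.
Second burn Δv₂ = |v₂ − v_a| = 1.450 km/s.
Total Δv = Δv₁ + Δv₂ = 3.896 km/s.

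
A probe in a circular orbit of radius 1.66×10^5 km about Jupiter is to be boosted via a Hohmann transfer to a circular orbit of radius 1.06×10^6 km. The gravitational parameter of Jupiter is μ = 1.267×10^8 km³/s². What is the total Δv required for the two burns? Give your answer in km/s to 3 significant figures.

Δv = 13.9 km/s

Semi-major axis of the transfer orbit: a_t = (1.660×10^5 + 1.060×10^6)/2 = 6.130×10^5 km.
Circular speed at r₁: v₁ = √(μ/r₁) = √(1.267×10^8/1.660×10^5) = 27.627 km/s.
On the transfer ellipse at r₁, v² = μ(2/r − 1/a) gives v_p = √[μ(2/r₁ − 1/a_t)] = 36.329 km/s.
First burn Δv₁ = |v_p − v₁| = 8.702 km/s.
At r₂, v₂ = √(μ/r₂) = 10.933 km/s.
Transfer-orbit speed at r₂: v_a = √[μ(2/r₂ − 1/a_t)] = 5.6893 km/s.
Second burn Δv₂ = |v₂ − v_a| = 5.244 km/s.
Δv = Δv₁ + Δv₂ = 8.702 + 5.244 = 13.95 km/s.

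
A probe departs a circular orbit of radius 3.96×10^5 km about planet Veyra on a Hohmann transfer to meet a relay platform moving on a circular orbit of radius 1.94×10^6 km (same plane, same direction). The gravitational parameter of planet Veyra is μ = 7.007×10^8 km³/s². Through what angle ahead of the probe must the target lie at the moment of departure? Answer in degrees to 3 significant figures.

φ = 95.9°

Transfer-ellipse semi-major axis a_t = (r₁ + r₂)/2 = (3.960×10^5 + 1.940×10^6)/2 = 1.168×10^6 km.
Transfer time t = π√(a_t³/μ) = 1.4981×10^5 s.
Target angular speed ω₂ = √(μ/r₂³) = 9.7963×10^-6 rad/s.
Angle swept by the target during transfer: ω₂·t = 1.4676 rad = 84.09°.
Arrival is 180° from departure on the ellipse, so φ = 180° − 84.09° = 95.9°.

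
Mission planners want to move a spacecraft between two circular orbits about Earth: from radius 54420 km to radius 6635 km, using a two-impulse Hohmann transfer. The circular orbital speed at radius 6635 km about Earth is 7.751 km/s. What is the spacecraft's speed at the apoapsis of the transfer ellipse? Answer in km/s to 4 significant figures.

From the circular-orbit relation v² = μ/r at r = 6635 km: μ = v²r = (7.751)² × 6635 = 3.98618×10^5 km³/s².
Semi-major axis of the transfer orbit: a_t = (54420 + 6635)/2 = 30527.5 km.
At apoapsis, r = 54420 km.
From the vis-viva equation, v = √[μ(2/r − 1/a_t)] = 1.262 km/s.

v = 1.262 km/s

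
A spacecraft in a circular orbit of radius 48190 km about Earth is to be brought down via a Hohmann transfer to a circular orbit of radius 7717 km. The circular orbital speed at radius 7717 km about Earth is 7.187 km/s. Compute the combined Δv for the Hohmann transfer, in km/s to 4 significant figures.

Δv = 3.614 km/s

From the circular-orbit relation v² = μ/r at r = 7717 km: μ = v²r = (7.187)² × 7717 = 3.98606×10^5 km³/s².
The Hohmann ellipse has a_t = (r₁ + r₂)/2 = 27953.5 km.
At r₁ the circular-orbit speed is v₁ = √(μ/r₁) = 2.876 km/s.
Transfer-orbit speed at r₁ (v² = μ(2/r − 1/a)): v_a = √[μ(2/r₁ − 1/a_t)] = 1.511 km/s.
First burn Δv₁ = |v_a − v₁| = 1.365 km/s.
Circular speed at r₂: v₂ = √(μ/r₂) = 7.187 km/s.
Transfer-orbit speed at r₂: v_p = √[μ(2/r₂ − 1/a_t)] = 9.436 km/s.
Second burn Δv₂ = |v₂ − v_p| = 2.249 km/s.
Δv = Δv₁ + Δv₂ = 1.365 + 2.249 = 3.614 km/s.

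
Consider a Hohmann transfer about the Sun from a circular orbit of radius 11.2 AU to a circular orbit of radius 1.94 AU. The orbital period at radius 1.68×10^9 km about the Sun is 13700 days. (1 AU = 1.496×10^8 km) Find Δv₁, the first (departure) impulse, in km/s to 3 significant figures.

Δv₁ = 4.08 km/s

From Kepler's third law T² = 4π²r³/μ at r = 1.68×10^9 km, T = 13700 days = 13700 × 86400 s = 1.18368×10^9 s: μ = 4π²r³/T² = 1.33604×10^11 km³/s².
In km: r₁ = 11.2 × 1.496×10^8 = 1.67552×10^9 km; r₂ = 1.94 × 1.496×10^8 = 2.90224×10^8 km.
Transfer-ellipse semi-major axis a_t = (r₁ + r₂)/2 = (1.67552×10^9 + 2.90224×10^8)/2 = 9.82872×10^8 km.
On the circular orbit at r = 1.67552×10^9 km, v_c = √(μ/r) = 8.9297 km/s.
Transfer-orbit speed at the same r (vis-viva, a = a_t): v_t = √[μ(2/r − 1/a_t)] = 4.8524 km/s.
Δv₁ = |v_t − v_c| = |4.8524 − 8.9297| = 4.077 km/s.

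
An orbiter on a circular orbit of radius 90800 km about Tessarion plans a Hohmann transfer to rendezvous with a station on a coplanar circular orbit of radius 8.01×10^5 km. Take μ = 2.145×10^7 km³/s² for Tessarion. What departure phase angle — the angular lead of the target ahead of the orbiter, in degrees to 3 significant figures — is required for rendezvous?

φ = 105°

Semi-major axis of the transfer orbit: a_t = (90800 + 8.010×10^5)/2 = 4.459×10^5 km.
The half-period of the transfer ellipse is t = π√(a_t³/μ) = 2.0197×10^5 s.
The target's mean motion on its circular orbit is ω₂ = √(μ/r₂³) = 6.4605×10^-6 rad/s.
Angle swept by the target during transfer: ω₂·t = 1.3048 rad = 74.76°.
The orbiter traverses 180° on the transfer ellipse, so the target must lead by 180° − 74.76° = 105°.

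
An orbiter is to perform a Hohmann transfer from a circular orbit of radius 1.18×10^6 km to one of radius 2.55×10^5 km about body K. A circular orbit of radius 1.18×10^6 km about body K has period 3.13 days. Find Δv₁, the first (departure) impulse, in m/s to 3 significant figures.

Δv₁ = 11100 m/s

From Kepler's third law T² = 4π²r³/μ at r = 1.18×10^6 km, T = 3.13 days = 3.13 × 86400 s = 2.70432×10^5 s: μ = 4π²r³/T² = 8.86931×10^8 km³/s².
The Hohmann ellipse has a_t = (r₁ + r₂)/2 = 7.175×10^5 km.
On the circular orbit at r = 1.180×10^6 km, v_c = √(μ/r) = 27.416 km/s.
Transfer-orbit speed at the same r (vis-viva, a = a_t): v_t = √[μ(2/r − 1/a_t)] = 16.344 km/s.
Δv₁ = |v_t − v_c| = |16.344 − 27.416| = 11.07 km/s.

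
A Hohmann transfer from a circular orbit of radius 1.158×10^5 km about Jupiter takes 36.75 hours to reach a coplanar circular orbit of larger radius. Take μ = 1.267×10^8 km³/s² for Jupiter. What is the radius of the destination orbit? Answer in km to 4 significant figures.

r₂ = 1.100×10^6 km

Transfer time t = 36.75 hours = 1.323×10^5 s, and t = π√(a_t³/μ).
So a_t = (μ t²/π²)^(1/3) = (1.267×10^8 × (1.323×10^5)² / π²)^(1/3) = 6.0795×10^5 km.
Since a_t = (r₁ + r₂)/2, r₂ = 2a_t − r₁ = 2×6.0795×10^5 − 1.158×10^5 = 1.1001×10^6 km.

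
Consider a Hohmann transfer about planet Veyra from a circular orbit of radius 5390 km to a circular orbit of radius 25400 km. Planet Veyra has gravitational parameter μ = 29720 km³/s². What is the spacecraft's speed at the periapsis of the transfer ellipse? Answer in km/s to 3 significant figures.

The Hohmann ellipse has a_t = (r₁ + r₂)/2 = 15395 km.
The periapsis of the transfer ellipse is at r = 5390 km.
Vis-viva: v = √[μ(2/r − 1/a_t)] = √[29720 × (2/5390 − 1/15395)] = 3.016 km/s.

v = 3.02 km/s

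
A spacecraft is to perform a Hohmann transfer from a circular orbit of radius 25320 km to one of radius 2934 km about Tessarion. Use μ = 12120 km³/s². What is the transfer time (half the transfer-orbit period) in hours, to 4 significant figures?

Semi-major axis of the transfer orbit: a_t = (25320 + 2934)/2 = 14127 km.
Transfer time t = π√(a_t³/μ) = π√((14127)³ / 12120) = 47920 s.
Converting: 47920 s ÷ 3600 s/hour = 13.31 hours.

t = 13.31 hours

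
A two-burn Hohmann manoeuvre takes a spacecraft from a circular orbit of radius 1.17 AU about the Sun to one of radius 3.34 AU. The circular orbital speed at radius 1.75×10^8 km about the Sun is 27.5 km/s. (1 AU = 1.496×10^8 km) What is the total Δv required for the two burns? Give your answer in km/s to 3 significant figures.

Δv = 10.5 km/s

From the circular-orbit relation v² = μ/r at r = 1.75×10^8 km: μ = v²r = (27.5)² × 1.75×10^8 = 1.32344×10^11 km³/s².
In km: r₁ = 1.17 × 1.496×10^8 = 1.75032×10^8 km; r₂ = 3.34 × 1.496×10^8 = 4.99664×10^8 km.
Semi-major axis of the transfer orbit: a_t = (1.75032×10^8 + 4.99664×10^8)/2 = 3.37348×10^8 km.
At r₁ the circular-orbit speed is v₁ = √(μ/r₁) = 27.497 km/s.
Transfer-orbit speed at r₁ (vis-viva): v_p = √[μ(2/r₁ − 1/a_t)] = 33.465 km/s.
First burn Δv₁ = |v_p − v₁| = 5.968 km/s.
Circular speed at r₂: v₂ = √(μ/r₂) = 16.275 km/s.
Transfer-orbit speed at r₂: v_a = √[μ(2/r₂ − 1/a_t)] = 11.723 km/s.
Second burn Δv₂ = |v₂ − v_a| = 4.552 km/s.
Δv = Δv₁ + Δv₂ = 5.968 + 4.552 = 10.52 km/s.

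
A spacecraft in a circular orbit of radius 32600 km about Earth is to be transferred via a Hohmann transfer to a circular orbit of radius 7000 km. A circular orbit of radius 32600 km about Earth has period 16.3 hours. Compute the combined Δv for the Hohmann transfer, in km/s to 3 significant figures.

From Kepler's third law T² = 4π²r³/μ at r = 32600 km, T = 16.3 hours = 16.3 × 3600 s = 58680 s: μ = 4π²r³/T² = 3.97221×10^5 km³/s².
The Hohmann ellipse has a_t = (r₁ + r₂)/2 = 19800 km.
At r₁ the circular-orbit speed is v₁ = √(μ/r₁) = 3.491 km/s.
Transfer-orbit speed at r₁ (vis-viva): v_a = √[μ(2/r₁ − 1/a_t)] = 2.076 km/s.
First burn Δv₁ = |v_a − v₁| = 1.415 km/s.
At r₂, v₂ = √(μ/r₂) = 7.533 km/s.
Transfer-orbit speed at r₂: v_p = √[μ(2/r₂ − 1/a_t)] = 9.666 km/s.
Second burn Δv₂ = |v₂ − v_p| = 2.133 km/s.
Δv = Δv₁ + Δv₂ = 1.415 + 2.133 = 3.548 km/s.

Δv = 3.55 km/s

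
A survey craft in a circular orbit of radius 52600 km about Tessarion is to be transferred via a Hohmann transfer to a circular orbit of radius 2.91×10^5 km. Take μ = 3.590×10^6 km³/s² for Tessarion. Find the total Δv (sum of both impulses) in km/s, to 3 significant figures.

Semi-major axis of the transfer orbit: a_t = (52600 + 2.910×10^5)/2 = 1.718×10^5 km.
Circular speed at r₁: v₁ = √(μ/r₁) = √(3.590×10^6/52600) = 8.26141 km/s.
Transfer-orbit speed at r₁ (vis-viva): v_p = √[μ(2/r₁ − 1/a_t)] = 10.7520 km/s.
First burn Δv₁ = |v_p − v₁| = 2.49059 km/s.
Circular speed at r₂: v₂ = √(μ/r₂) = 3.5123738 km/s.
Transfer-orbit speed at r₂: v_a = √[μ(2/r₂ − 1/a_t)] = 1.9434887 km/s.
Second burn Δv₂ = |v₂ − v_a| = 1.56889 km/s.
Δv = Δv₁ + Δv₂ = 2.49059 + 1.56889 = 4.059 km/s.

Δv = 4.06 km/s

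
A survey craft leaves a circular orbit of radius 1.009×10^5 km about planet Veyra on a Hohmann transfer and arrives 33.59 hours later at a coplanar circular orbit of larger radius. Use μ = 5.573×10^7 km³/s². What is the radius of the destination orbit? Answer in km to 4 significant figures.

r₂ = 7.700×10^5 km

Transfer time t = 33.59 hours = 1.20924×10^5 s, and t = π√(a_t³/μ).
So a_t = (μ t²/π²)^(1/3) = (5.573×10^7 × (1.20924×10^5)² / π²)^(1/3) = 4.3545×10^5 km.
Since a_t = (r₁ + r₂)/2, r₂ = 2a_t − r₁ = 2×4.3545×10^5 − 1.009×10^5 = 7.700×10^5 km.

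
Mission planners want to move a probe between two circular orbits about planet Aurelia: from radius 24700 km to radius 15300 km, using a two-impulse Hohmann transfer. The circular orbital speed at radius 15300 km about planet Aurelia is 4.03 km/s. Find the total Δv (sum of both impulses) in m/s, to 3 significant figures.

Δv = 846 m/s

From the circular-orbit relation v² = μ/r at r = 15300 km: μ = v²r = (4.03)² × 15300 = 2.48486×10^5 km³/s².
Semi-major axis of the transfer orbit: a_t = (24700 + 15300)/2 = 20000 km.
At r₁ the circular-orbit speed is v₁ = √(μ/r₁) = 3.1718 km/s.
On the transfer ellipse at r₁, vis-viva gives v_a = √[μ(2/r₁ − 1/a_t)] = 2.7742 km/s.
First burn Δv₁ = |v_a − v₁| = 0.3976 km/s.
At r₂, v₂ = √(μ/r₂) = 4.0300 km/s.
Transfer-orbit speed at r₂: v_p = √[μ(2/r₂ − 1/a_t)] = 4.4786 km/s.
Second burn Δv₂ = |v₂ − v_p| = 0.4486 km/s.
Total Δv = Δv₁ + Δv₂ = 0.8462 km/s.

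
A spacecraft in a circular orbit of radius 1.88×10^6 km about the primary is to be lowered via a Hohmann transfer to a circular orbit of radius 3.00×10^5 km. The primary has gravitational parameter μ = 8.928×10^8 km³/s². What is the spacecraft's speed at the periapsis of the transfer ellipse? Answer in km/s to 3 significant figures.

Semi-major axis of the transfer orbit: a_t = (1.880×10^6 + 3.000×10^5)/2 = 1.090×10^6 km.
The periapsis of the transfer ellipse is at r = 3.000×10^5 km.
From the vis-viva equation, v = √[μ(2/r − 1/a_t)] = 71.64 km/s.

v = 71.6 km/s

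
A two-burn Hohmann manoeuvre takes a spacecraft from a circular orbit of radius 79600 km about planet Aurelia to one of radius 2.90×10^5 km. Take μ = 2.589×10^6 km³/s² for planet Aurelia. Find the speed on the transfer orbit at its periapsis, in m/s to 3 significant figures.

Semi-major axis of the transfer orbit: a_t = (79600 + 2.900×10^5)/2 = 1.848×10^5 km.
At periapsis, r = 79600 km.
Vis-viva: v = √[μ(2/r − 1/a_t)] = √[2.589×10^6 × (2/79600 − 1/1.848×10^5)] = 7.144 km/s.

v = 7140 m/s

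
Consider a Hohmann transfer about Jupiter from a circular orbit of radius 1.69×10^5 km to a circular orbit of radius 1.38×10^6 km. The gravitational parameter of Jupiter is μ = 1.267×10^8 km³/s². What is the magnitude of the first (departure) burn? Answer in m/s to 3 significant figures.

Δv₁ = 9170 m/s

Semi-major axis of the transfer orbit: a_t = (1.690×10^5 + 1.380×10^6)/2 = 7.745×10^5 km.
On the circular orbit at r = 1.690×10^5 km, v_c = √(μ/r) = 27.381 km/s.
Vis-viva on the transfer ellipse at r = 1.690×10^5 km gives v_t = √[μ(2/r − 1/a_t)] = 36.549 km/s.
Δv₁ = |v_t − v_c| = |36.549 − 27.381| = 9.168 km/s.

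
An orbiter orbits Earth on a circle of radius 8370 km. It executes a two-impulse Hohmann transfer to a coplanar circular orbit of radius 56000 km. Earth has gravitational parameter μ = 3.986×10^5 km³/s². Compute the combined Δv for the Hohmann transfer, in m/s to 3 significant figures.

Δv = 3510 m/s

Semi-major axis of the transfer orbit: a_t = (8370 + 56000)/2 = 32185 km.
At r₁ the circular-orbit speed is v₁ = √(μ/r₁) = 6.901 km/s.
Transfer-orbit speed at r₁ (v² = μ(2/r − 1/a)): v_p = √[μ(2/r₁ − 1/a_t)] = 9.103 km/s.
First burn Δv₁ = |v_p − v₁| = 2.202 km/s.
Circular speed at r₂: v₂ = √(μ/r₂) = 2.668 km/s.
Transfer-orbit speed at r₂: v_a = √[μ(2/r₂ − 1/a_t)] = 1.361 km/s.
Second burn Δv₂ = |v₂ − v_a| = 1.307 km/s.
Total Δv = Δv₁ + Δv₂ = 3.509 km/s.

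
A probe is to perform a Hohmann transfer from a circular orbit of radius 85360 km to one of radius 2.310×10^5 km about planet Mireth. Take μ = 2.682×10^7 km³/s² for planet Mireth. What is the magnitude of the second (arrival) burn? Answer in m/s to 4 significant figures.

Transfer-ellipse semi-major axis a_t = (r₁ + r₂)/2 = (85360 + 2.310×10^5)/2 = 1.5818×10^5 km.
On the circular orbit at r = 2.310×10^5 km, v_c = √(μ/r) = 10.775 km/s.
Transfer-orbit speed at the same r (vis-viva, a = a_t): v_t = √[μ(2/r − 1/a_t)] = 7.9154 km/s.
Δv₂ = |v_t − v_c| = |7.9154 − 10.775| = 2.860 km/s.

Δv₂ = 2860 m/s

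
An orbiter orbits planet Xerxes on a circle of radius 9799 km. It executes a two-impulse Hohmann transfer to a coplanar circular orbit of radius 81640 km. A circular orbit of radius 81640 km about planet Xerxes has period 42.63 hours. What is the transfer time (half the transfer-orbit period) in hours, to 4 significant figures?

t = 8.933 hours

From Kepler's third law T² = 4π²r³/μ at r = 81640 km, T = 42.63 hours = 42.63 × 3600 s = 1.53468×10^5 s: μ = 4π²r³/T² = 9.12080×10^5 km³/s².
Transfer-ellipse semi-major axis a_t = (r₁ + r₂)/2 = (9799 + 81640)/2 = 45719.5 km.
Transfer time t = π√(a_t³/μ) = π√((45719.5)³ / 9.12080×10^5) = 32160 s.
Converting: 32160 s ÷ 3600 s/hour = 8.933 hours.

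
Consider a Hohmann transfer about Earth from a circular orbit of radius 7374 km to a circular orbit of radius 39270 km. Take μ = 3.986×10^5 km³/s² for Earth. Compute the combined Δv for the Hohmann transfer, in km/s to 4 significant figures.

Δv = 3.583 km/s

Semi-major axis of the transfer orbit: a_t = (7374 + 39270)/2 = 23322 km.
Circular speed at r₁: v₁ = √(μ/r₁) = √(3.986×10^5/7374) = 7.3522 km/s.
On the transfer ellipse at r₁, v² = μ(2/r − 1/a) gives v_p = √[μ(2/r₁ − 1/a_t)] = 9.5404 km/s.
First burn Δv₁ = |v_p − v₁| = 2.1882 km/s.
Circular speed at r₂: v₂ = √(μ/r₂) = 3.18594 km/s.
Transfer-orbit speed at r₂: v_a = √[μ(2/r₂ − 1/a_t)] = 1.79146 km/s.
Second burn Δv₂ = |v₂ − v_a| = 1.3945 km/s.
Δv = Δv₁ + Δv₂ = 2.1882 + 1.3945 = 3.583 km/s.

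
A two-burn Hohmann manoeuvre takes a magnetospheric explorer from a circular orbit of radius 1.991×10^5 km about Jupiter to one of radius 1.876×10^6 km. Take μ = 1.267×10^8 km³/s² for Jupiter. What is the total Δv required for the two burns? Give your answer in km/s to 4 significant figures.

Transfer-ellipse semi-major axis a_t = (r₁ + r₂)/2 = (1.991×10^5 + 1.876×10^6)/2 = 1.03755×10^6 km.
At r₁ the circular-orbit speed is v₁ = √(μ/r₁) = 25.22625 km/s.
Transfer-orbit speed at r₁ (v² = μ(2/r − 1/a)): v_p = √[μ(2/r₁ − 1/a_t)] = 33.92068 km/s.
First burn Δv₁ = |v_p − v₁| = 8.694 km/s.
At r₂, v₂ = √(μ/r₂) = 8.218 km/s.
Transfer-orbit speed at r₂: v_a = √[μ(2/r₂ − 1/a_t)] = 3.600 km/s.
Second burn Δv₂ = |v₂ − v_a| = 4.618 km/s.
Total Δv = Δv₁ + Δv₂ = 13.31 km/s.

Δv = 13.31 km/s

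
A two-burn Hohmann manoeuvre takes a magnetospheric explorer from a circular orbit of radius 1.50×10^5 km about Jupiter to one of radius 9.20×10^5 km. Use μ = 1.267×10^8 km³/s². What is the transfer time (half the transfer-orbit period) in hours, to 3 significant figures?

Transfer-ellipse semi-major axis a_t = (r₁ + r₂)/2 = (1.500×10^5 + 9.200×10^5)/2 = 5.350×10^5 km.
Half the transfer-orbit period gives t = π√(a_t³/μ) = 1.092×10^5 s.
Converting: 1.092×10^5 s ÷ 3600 s/hour = 30.3 hours.

t = 30.3 hours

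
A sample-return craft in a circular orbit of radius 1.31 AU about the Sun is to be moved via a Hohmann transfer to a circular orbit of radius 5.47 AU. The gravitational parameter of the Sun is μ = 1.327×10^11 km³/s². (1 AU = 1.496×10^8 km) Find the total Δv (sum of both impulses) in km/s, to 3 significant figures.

In km: r₁ = 1.31 × 1.496×10^8 = 1.95976×10^8 km; r₂ = 5.47 × 1.496×10^8 = 8.18312×10^8 km.
Semi-major axis of the transfer orbit: a_t = (1.95976×10^8 + 8.18312×10^8)/2 = 5.07144×10^8 km.
At r₁ the circular-orbit speed is v₁ = √(μ/r₁) = 26.0216 km/s.
Transfer-orbit speed at r₁ (v² = μ(2/r − 1/a)): v_p = √[μ(2/r₁ − 1/a_t)] = 33.0543 km/s.
First burn Δv₁ = |v_p − v₁| = 7.033 km/s.
At r₂, v₂ = √(μ/r₂) = 12.734 km/s.
Transfer-orbit speed at r₂: v_a = √[μ(2/r₂ − 1/a_t)] = 7.9161 km/s.
Second burn Δv₂ = |v₂ − v_a| = 4.818 km/s.
Δv = Δv₁ + Δv₂ = 7.033 + 4.818 = 11.85 km/s.

Δv = 11.9 km/s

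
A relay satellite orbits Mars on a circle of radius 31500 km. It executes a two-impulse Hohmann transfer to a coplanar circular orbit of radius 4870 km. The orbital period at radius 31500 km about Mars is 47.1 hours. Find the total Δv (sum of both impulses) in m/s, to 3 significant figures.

Δv = 1500 m/s

From Kepler's third law T² = 4π²r³/μ at r = 31500 km, T = 47.1 hours = 47.1 × 3600 s = 1.6956×10^5 s: μ = 4π²r³/T² = 42918.5 km³/s².
The Hohmann ellipse has a_t = (r₁ + r₂)/2 = 18185 km.
At r₁ the circular-orbit speed is v₁ = √(μ/r₁) = 1.16726 km/s.
Transfer-orbit speed at r₁ (vis-viva): v_a = √[μ(2/r₁ − 1/a_t)] = 0.604053 km/s.
First burn Δv₁ = |v_a − v₁| = 0.5632 km/s.
Circular speed at r₂: v₂ = √(μ/r₂) = 2.9686 km/s.
Transfer-orbit speed at r₂: v_p = √[μ(2/r₂ − 1/a_t)] = 3.9071 km/s.
Second burn Δv₂ = |v₂ − v_p| = 0.9385 km/s.
Δv = Δv₁ + Δv₂ = 0.5632 + 0.9385 = 1.502 km/s.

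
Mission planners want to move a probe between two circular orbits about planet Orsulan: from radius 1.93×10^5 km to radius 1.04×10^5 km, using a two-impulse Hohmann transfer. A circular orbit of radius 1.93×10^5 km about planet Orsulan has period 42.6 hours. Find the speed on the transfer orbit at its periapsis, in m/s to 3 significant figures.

From Kepler's third law T² = 4π²r³/μ at r = 1.93×10^5 km, T = 42.6 hours = 42.6 × 3600 s = 1.5336×10^5 s: μ = 4π²r³/T² = 1.20672×10^7 km³/s².
The Hohmann ellipse has a_t = (r₁ + r₂)/2 = 1.485×10^5 km.
At periapsis, r = 1.040×10^5 km.
From the vis-viva equation, v = √[μ(2/r − 1/a_t)] = 12.28 km/s.

v = 12300 m/s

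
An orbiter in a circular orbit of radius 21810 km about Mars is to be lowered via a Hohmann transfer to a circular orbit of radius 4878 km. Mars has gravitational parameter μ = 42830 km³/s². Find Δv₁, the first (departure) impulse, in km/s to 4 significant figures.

The Hohmann ellipse has a_t = (r₁ + r₂)/2 = 13344 km.
On the circular orbit at r = 21810 km, v_c = √(μ/r) = 1.40135 km/s.
Vis-viva on the transfer ellipse at r = 21810 km gives v_t = √[μ(2/r − 1/a_t)] = 0.847274 km/s.
Δv₁ = |v_t − v_c| = |0.847274 − 1.40135| = 0.5541 km/s.

Δv₁ = 0.5541 km/s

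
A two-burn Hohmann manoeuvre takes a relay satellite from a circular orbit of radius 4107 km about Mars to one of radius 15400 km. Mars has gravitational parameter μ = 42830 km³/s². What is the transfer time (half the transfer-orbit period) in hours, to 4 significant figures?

The Hohmann ellipse has a_t = (r₁ + r₂)/2 = 9753.5 km.
Transfer time t = π√(a_t³/μ) = π√((9753.5)³ / 42830) = 14622 s.
Converting: 14622 s ÷ 3600 s/hour = 4.062 hours.

t = 4.062 hours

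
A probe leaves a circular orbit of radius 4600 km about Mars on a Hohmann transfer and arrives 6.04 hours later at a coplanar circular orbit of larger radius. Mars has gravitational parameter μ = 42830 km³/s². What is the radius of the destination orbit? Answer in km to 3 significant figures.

r₂ = 20800 km

Transfer time t = 6.04 hours = 21744 s, and t = π√(a_t³/μ).
So a_t = (μ t²/π²)^(1/3) = (42830 × (21744)² / π²)^(1/3) = 12707 km.
Since a_t = (r₁ + r₂)/2, r₂ = 2a_t − r₁ = 2×12707 − 4600 = 20814 km.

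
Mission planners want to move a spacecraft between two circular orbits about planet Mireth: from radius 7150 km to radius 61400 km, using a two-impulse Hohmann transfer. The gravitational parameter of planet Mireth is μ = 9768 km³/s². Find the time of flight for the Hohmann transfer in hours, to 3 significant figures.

Transfer-ellipse semi-major axis a_t = (r₁ + r₂)/2 = (7150 + 61400)/2 = 34275 km.
Transfer time t = π√(a_t³/μ) = π√((34275)³ / 9768) = 2.017×10^5 s.
Converting: 2.017×10^5 s ÷ 3600 s/hour = 56.0 hours.

t = 56.0 hours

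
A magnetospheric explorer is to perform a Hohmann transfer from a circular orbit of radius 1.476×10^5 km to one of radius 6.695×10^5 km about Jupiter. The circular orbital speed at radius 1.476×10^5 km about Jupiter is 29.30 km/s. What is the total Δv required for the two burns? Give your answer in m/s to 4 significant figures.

From the circular-orbit relation v² = μ/r at r = 1.476×10^5 km: μ = v²r = (29.30)² × 1.476×10^5 = 1.26713×10^8 km³/s².
Semi-major axis of the transfer orbit: a_t = (1.476×10^5 + 6.695×10^5)/2 = 4.0855×10^5 km.
Circular speed at r₁: v₁ = √(μ/r₁) = √(1.26713×10^8/1.476×10^5) = 29.300 km/s.
On the transfer ellipse at r₁, vis-viva gives v_p = √[μ(2/r₁ − 1/a_t)] = 37.508 km/s.
First burn Δv₁ = |v_p − v₁| = 8.208 km/s.
Circular speed at r₂: v₂ = √(μ/r₂) = 13.757 km/s.
Transfer-orbit speed at r₂: v_a = √[μ(2/r₂ − 1/a_t)] = 8.2691 km/s.
Second burn Δv₂ = |v₂ − v_a| = 5.488 km/s.
Total Δv = Δv₁ + Δv₂ = 13.70 km/s.

Δv = 13700 m/s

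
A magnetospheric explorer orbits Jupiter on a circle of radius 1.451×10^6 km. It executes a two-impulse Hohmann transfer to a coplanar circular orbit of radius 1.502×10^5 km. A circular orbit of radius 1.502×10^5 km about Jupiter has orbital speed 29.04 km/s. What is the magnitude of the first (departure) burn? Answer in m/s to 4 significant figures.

From the circular-orbit relation v² = μ/r at r = 1.502×10^5 km: μ = v²r = (29.04)² × 1.502×10^5 = 1.26667×10^8 km³/s².
Semi-major axis of the transfer orbit: a_t = (1.451×10^6 + 1.502×10^5)/2 = 8.006×10^5 km.
Circular speed at r = 1.451×10^6 km: v_c = √(μ/r) = 9.343 km/s.
Vis-viva on the transfer ellipse at r = 1.451×10^6 km gives v_t = √[μ(2/r − 1/a_t)] = 4.047 km/s.
Δv₁ = |v_t − v_c| = |4.047 − 9.343| = 5.296 km/s.

Δv₁ = 5296 m/s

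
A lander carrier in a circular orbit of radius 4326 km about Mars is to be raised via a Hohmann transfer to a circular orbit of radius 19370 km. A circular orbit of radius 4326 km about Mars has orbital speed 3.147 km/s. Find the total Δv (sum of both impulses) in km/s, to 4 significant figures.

Δv = 1.465 km/s

From the circular-orbit relation v² = μ/r at r = 4326 km: μ = v²r = (3.147)² × 4326 = 42843.0 km³/s².
Transfer-ellipse semi-major axis a_t = (r₁ + r₂)/2 = (4326 + 19370)/2 = 11848 km.
Circular speed at r₁: v₁ = √(μ/r₁) = √(42843.0/4326) = 3.1470 km/s.
Transfer-orbit speed at r₁ (vis-viva): v_p = √[μ(2/r₁ − 1/a_t)] = 4.0238 km/s.
First burn Δv₁ = |v_p − v₁| = 0.8768 km/s.
Circular speed at r₂: v₂ = √(μ/r₂) = 1.48722 km/s.
Transfer-orbit speed at r₂: v_a = √[μ(2/r₂ − 1/a_t)] = 0.898661 km/s.
Second burn Δv₂ = |v₂ − v_a| = 0.5886 km/s.
Δv = Δv₁ + Δv₂ = 0.8768 + 0.5886 = 1.465 km/s.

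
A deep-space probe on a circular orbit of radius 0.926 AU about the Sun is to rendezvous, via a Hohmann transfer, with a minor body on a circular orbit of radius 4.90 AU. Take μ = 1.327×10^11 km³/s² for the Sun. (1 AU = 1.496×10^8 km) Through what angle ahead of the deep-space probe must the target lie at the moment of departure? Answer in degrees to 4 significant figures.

In km: r₁ = 0.926 × 1.496×10^8 = 1.385296×10^8 km; r₂ = 4.90 × 1.496×10^8 = 7.3304×10^8 km.
Transfer-ellipse semi-major axis a_t = (r₁ + r₂)/2 = (1.385296×10^8 + 7.3304×10^8)/2 = 4.357848×10^8 km.
Transfer time t = π√(a_t³/μ) = 7.846×10^7 s.
Target angular speed ω₂ = √(μ/r₂³) = 1.835×10^-8 rad/s.
Angle swept by the target during transfer: ω₂·t = 1.440 rad = 82.51°.
The deep-space probe traverses 180° on the transfer ellipse, so the target must lead by 180° − 82.51° = 97.49°.

φ = 97.49°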